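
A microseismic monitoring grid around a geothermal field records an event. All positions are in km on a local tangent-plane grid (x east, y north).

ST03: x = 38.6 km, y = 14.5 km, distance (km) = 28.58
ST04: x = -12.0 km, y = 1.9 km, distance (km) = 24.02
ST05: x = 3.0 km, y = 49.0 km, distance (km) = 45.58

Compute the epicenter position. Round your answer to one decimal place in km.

x ≈ 11.9 km, y ≈ 4.3 km

Circle about each station: (x − 38.6)² + (y − 14.5)² = 28.58²; (x + 12.0)² + (y − 1.9)² = 24.02²; (x − 3.0)² + (y − 49.0)² = 45.58².
Subtracting the ST03 equation from the ST04 and ST05 equations removes the quadratic terms:
-101.2 x − 25.2 y = -1312.74
-71.2 x + 69.0 y = -550.93
Solving the 2×2 system: x ≈ 11.9, y ≈ 4.3 km.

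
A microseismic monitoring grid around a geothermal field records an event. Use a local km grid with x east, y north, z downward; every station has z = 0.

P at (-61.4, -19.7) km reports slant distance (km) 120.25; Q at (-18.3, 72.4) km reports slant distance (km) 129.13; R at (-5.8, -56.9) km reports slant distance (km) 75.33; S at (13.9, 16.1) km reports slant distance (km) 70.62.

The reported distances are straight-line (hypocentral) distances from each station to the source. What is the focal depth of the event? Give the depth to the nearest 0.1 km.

Each station gives a sphere (x−x_i)² + (y−y_i)² + z² = d_i² (stations at z=0).
Subtracting the P sphere from Q and R: z² cancels, leaving linear equations in x and y:
86.2 x + 184.2 y = -795.89
111.2 x − 74.4 y = 7898.65
Solving: x ≈ 51.893, y ≈ -28.605 km (keep extra digits for the depth step; rounded: 51.9, -28.6).
Then from the P sphere: z² = 120.25² − (x + 61.4)² − (y + 19.7)² with x = 51.893, y = -28.605, so z ≈ 39.312 ≈ 39.3 km.

z ≈ 39.3 km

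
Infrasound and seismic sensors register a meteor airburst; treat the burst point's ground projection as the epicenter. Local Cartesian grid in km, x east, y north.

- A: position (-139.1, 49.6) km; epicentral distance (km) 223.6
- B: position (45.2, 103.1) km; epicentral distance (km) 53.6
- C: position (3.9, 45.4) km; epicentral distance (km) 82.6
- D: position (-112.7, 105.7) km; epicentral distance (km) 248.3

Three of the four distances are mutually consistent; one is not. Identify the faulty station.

D

Solve using three stations at a time. Using A, B, C (subtract circle equations pairwise → linear system) gives (x, y) ≈ (83.9, 66.0).
Distances from that point to each station vs reported:
  A: calculated 223.6 vs reported 223.6 → residual 0.0 km
  B: calculated 53.6 vs reported 53.6 → residual 0.0 km
  C: calculated 82.6 vs reported 82.6 → residual 0.0 km
  D: calculated 200.6 vs reported 248.3 → residual 47.7 km
A, B, C are mutually consistent (residuals ≈ 0); D is off by 47.7 km.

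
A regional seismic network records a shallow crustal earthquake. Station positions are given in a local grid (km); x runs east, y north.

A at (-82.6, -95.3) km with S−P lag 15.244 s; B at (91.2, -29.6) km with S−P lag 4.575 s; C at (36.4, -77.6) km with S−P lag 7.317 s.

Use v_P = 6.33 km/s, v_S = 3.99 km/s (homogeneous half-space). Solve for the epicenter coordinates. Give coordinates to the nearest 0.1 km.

Distance from S−P lag: d = Δt · v_P v_S / (v_P − v_S) = Δt · (6.33·3.99)/(6.33−3.99) ≈ 10.7935·Δt.
So d_A = 164.54, d_B = 49.38, d_C = 78.98 km.
Circle about each station: (x + 82.6)² + (y + 95.3)² = 164.54²; (x − 91.2)² + (y + 29.6)² = 49.38²; (x − 36.4)² + (y + 77.6)² = 78.98².
Subtracting the A equation from the B and C equations removes the quadratic terms:
347.6 x + 131.4 y = 17923.78
238.0 x + 35.4 y = 12277.44
Solving the 2×2 system: x ≈ 51.6, y ≈ -0.1 km.

(51.6, -0.1)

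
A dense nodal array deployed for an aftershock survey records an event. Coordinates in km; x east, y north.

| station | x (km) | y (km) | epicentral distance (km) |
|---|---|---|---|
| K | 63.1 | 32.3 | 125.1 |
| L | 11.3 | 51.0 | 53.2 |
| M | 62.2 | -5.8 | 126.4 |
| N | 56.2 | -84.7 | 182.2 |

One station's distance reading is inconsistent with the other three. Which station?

Solve using three stations at a time. Using L, M, N (subtract circle equations pairwise → linear system) gives (x, y) ≈ (-38.1, 71.3).
Distances from that point to each station vs reported:
  K: calculated 108.4 vs reported 125.1 → residual 16.7 km
  L: calculated 53.4 vs reported 53.2 → residual 0.2 km
  M: calculated 126.5 vs reported 126.4 → residual 0.1 km
  N: calculated 182.3 vs reported 182.2 → residual 0.1 km
L, M, N are mutually consistent (residuals ≈ 0); K is off by 16.7 km.

K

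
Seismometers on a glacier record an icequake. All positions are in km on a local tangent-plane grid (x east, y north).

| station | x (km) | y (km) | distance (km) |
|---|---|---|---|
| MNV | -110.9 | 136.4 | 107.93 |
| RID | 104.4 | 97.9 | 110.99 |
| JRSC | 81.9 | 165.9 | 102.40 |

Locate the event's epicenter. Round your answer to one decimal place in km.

-5.6 km east, 112.7 km north

Circle about each station: (x + 110.9)² + (y − 136.4)² = 107.93²; (x − 104.4)² + (y − 97.9)² = 110.99²; (x − 81.9)² + (y − 165.9)² = 102.40².
Subtracting pairs of circle equations eliminates x²+y² and gives linear equations (the radical axes):
430.6 x − 77.0 y = -11089.90
385.6 x + 59.0 y = 4489.77
Solving the 2×2 system: x ≈ -5.6, y ≈ 112.7 km.
Check against MNV (with the unrounded x, y): √((x + 110.9)²+(y − 136.4)²) = 107.93 ≈ 107.93 km. ✓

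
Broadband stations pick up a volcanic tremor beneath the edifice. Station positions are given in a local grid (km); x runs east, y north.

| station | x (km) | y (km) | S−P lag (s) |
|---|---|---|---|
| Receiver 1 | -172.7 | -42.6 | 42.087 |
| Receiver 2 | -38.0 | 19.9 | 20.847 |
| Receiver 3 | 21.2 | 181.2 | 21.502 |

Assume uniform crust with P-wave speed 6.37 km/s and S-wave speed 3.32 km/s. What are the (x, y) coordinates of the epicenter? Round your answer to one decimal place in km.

Distance from S−P lag: d = Δt · v_P v_S / (v_P − v_S) = Δt · (6.37·3.32)/(6.37−3.32) ≈ 6.9339·Δt.
So d_Receiver 1 = 291.83, d_Receiver 2 = 144.55, d_Receiver 3 = 149.09 km.
Circle about each station: (x + 172.7)² + (y + 42.6)² = 291.83²; (x + 38.0)² + (y − 19.9)² = 144.55²; (x − 21.2)² + (y − 181.2)² = 149.09².
Subtracting pairs of circle equations eliminates x²+y² and gives linear equations (the radical axes):
269.4 x + 125.0 y = 34470.01
387.8 x + 447.6 y = 64579.75
Solving the 2×2 system: x ≈ 102.0, y ≈ 55.9 km.

(102.0, 55.9)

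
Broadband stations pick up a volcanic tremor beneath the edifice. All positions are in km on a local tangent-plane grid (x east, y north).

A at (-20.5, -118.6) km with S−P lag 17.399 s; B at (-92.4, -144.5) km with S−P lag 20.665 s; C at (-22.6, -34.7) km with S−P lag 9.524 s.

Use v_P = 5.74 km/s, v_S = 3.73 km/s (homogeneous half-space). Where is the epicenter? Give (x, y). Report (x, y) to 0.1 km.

Distance from S−P lag: d = Δt · v_P v_S / (v_P − v_S) = Δt · (5.74·3.73)/(5.74−3.73) ≈ 10.6518·Δt.
So d_A = 185.33, d_B = 220.12, d_C = 101.45 km.
Circle about each station: (x + 20.5)² + (y + 118.6)² = 185.33²; (x + 92.4)² + (y + 144.5)² = 220.12²; (x + 22.6)² + (y + 34.7)² = 101.45².
Subtracting the A equation from the B and C equations removes the quadratic terms:
-143.8 x − 51.8 y = 826.19
-4.2 x + 167.8 y = 11283.75
Solving the 2×2 system: x ≈ -29.7, y ≈ 66.5 km.

x ≈ -29.7 km, y ≈ 66.5 km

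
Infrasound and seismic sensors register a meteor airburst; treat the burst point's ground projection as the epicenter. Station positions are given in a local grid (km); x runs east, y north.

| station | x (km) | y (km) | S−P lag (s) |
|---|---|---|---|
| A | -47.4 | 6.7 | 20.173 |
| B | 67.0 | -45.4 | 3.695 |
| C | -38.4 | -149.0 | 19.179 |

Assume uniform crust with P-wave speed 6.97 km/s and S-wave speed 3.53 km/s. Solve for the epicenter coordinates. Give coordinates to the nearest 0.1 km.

x ≈ 74.3 km, y ≈ -70.8 km

Distance from S−P lag: d = Δt · v_P v_S / (v_P − v_S) = Δt · (6.97·3.53)/(6.97−3.53) ≈ 7.1524·Δt.
So d_A = 144.28, d_B = 26.43, d_C = 137.18 km.
Circle about each station: (x + 47.4)² + (y − 6.7)² = 144.28²; (x − 67.0)² + (y + 45.4)² = 26.43²; (x + 38.4)² + (y + 149.0)² = 137.18².
Subtracting the A equation from the B and C equations removes the quadratic terms:
228.8 x − 104.2 y = 24376.68
18.0 x − 311.4 y = 23382.28
Solving the 2×2 system: x ≈ 74.3, y ≈ -70.8 km.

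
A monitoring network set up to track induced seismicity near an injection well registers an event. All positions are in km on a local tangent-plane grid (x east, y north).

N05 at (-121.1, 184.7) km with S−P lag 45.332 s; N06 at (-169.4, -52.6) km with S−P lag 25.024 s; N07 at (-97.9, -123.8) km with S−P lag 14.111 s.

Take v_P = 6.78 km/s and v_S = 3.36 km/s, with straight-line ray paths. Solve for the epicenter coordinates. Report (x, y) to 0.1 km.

Distance from S−P lag: d = Δt · v_P v_S / (v_P − v_S) = Δt · (6.78·3.36)/(6.78−3.36) ≈ 6.6611·Δt.
So d_N05 = 301.96, d_N06 = 166.69, d_N07 = 93.99 km.
Circle about each station: (x + 121.1)² + (y − 184.7)² = 301.96²; (x + 169.4)² + (y + 52.6)² = 166.69²; (x + 97.9)² + (y + 123.8)² = 93.99².
Subtracting the N05 equation from the N06 and N07 equations removes the quadratic terms:
-96.6 x − 474.6 y = 46078.11
46.4 x − 617.0 y = 58477.27
Solving the 2×2 system: x ≈ -8.3, y ≈ -95.4 km.

(-8.3, -95.4)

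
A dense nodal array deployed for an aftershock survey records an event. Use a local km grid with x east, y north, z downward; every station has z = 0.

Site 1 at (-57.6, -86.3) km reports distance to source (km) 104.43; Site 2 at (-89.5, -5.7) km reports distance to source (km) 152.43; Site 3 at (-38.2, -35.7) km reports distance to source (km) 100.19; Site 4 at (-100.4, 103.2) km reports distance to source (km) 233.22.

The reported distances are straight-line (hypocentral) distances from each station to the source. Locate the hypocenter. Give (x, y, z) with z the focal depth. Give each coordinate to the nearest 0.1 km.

Each station gives a sphere (x−x_i)² + (y−y_i)² + z² = d_i² (stations at z=0).
Subtracting the Site 1 sphere from Site 2 and Site 3: z² cancels, leaving linear equations in x and y:
-63.8 x + 161.2 y = -15051.99
38.8 x + 101.2 y = -7164.13
Solving: x ≈ 28.983, y ≈ -81.904 km (keep extra digits for the depth step; rounded: 29.0, -81.9).
Then from the Site 1 sphere: z² = 104.43² − (x + 57.6)² − (y + 86.3)² with x = 28.983, y = -81.904, so z ≈ 58.221 ≈ 58.2 km.

x ≈ 29.0 km, y ≈ -81.9 km, depth ≈ 58.2 km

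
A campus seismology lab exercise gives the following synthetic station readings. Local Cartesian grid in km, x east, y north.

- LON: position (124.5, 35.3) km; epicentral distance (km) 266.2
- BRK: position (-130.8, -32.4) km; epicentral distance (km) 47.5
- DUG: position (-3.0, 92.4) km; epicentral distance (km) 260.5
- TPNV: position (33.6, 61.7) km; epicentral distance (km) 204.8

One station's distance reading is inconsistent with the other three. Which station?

DUG

Solve using three stations at a time. Using LON, BRK, TPNV (subtract circle equations pairwise → linear system) gives (x, y) ≈ (-116.6, -77.4).
Distances from that point to each station vs reported:
  LON: calculated 266.1 vs reported 266.2 → residual 0.1 km
  BRK: calculated 47.2 vs reported 47.5 → residual 0.3 km
  DUG: calculated 204.3 vs reported 260.5 → residual 56.2 km
  TPNV: calculated 204.7 vs reported 204.8 → residual 0.1 km
LON, BRK, TPNV are mutually consistent (residuals ≈ 0); DUG is off by 56.2 km.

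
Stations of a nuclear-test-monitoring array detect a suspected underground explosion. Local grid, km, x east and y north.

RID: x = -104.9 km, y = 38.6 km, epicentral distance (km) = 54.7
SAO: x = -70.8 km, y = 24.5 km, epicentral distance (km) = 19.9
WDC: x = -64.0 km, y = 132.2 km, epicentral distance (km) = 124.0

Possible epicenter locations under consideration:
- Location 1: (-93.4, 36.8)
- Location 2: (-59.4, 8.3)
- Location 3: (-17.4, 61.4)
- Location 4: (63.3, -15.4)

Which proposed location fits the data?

Location 2

For each candidate, compare |candidate − station| to the reported distance:
Location 1: residuals RID 43.1, SAO 5.8, WDC 24.2 → max 43.1 km
Location 2: residuals RID 0.0, SAO 0.1, WDC 0.0 → max 0.1 km
Location 3: residuals RID 35.7, SAO 45.0, WDC 39.2 → max 45.0 km
Location 4: residuals RID 122.0, SAO 120.0, WDC 70.9 → max 122.0 km
Only Location 2 has all residuals ≈ 0.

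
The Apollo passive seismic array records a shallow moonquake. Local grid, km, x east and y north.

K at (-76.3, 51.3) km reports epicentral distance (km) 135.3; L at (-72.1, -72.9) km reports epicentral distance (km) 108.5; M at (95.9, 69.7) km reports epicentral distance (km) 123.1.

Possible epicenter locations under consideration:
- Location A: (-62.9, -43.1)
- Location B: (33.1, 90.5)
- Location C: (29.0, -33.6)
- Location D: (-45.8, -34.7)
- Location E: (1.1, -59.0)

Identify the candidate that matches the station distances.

Location C

For each candidate, compare |candidate − station| to the reported distance:
Location A: residuals K 40.0, L 77.3, M 71.7 → max 77.3 km
Location B: residuals K 19.1, L 85.8, M 56.9 → max 85.8 km
Location C: residuals K 0.0, L 0.0, M 0.0 → max 0.0 km
Location D: residuals K 44.1, L 62.1, M 52.9 → max 62.1 km
Location E: residuals K 0.6, L 34.0, M 36.7 → max 36.7 km
Only Location C has all residuals ≈ 0.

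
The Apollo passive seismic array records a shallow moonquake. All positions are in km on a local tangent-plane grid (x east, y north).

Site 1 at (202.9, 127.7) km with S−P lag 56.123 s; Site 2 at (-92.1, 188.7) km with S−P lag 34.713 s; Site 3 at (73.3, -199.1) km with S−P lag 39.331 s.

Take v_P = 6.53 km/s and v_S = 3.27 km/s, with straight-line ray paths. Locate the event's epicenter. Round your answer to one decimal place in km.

x ≈ -126.2 km, y ≈ -36.1 km

Distance from S−P lag: d = Δt · v_P v_S / (v_P − v_S) = Δt · (6.53·3.27)/(6.53−3.27) ≈ 6.5500·Δt.
So d_Site 1 = 367.61, d_Site 2 = 227.37, d_Site 3 = 257.62 km.
Circle about each station: (x − 202.9)² + (y − 127.7)² = 367.61²; (x + 92.1)² + (y − 188.7)² = 227.37²; (x − 73.3)² + (y + 199.1)² = 257.62².
Subtracting the Site 1 equation from the Site 2 and Site 3 equations removes the quadratic terms:
-590.0 x + 122.0 y = 70054.40
-259.2 x − 653.6 y = 56307.05
Solving the 2×2 system: x ≈ -126.2, y ≈ -36.1 km.
Check against Site 1 (with the unrounded x, y): √((x − 202.9)²+(y − 127.7)²) = 367.61 ≈ 367.61 km. ✓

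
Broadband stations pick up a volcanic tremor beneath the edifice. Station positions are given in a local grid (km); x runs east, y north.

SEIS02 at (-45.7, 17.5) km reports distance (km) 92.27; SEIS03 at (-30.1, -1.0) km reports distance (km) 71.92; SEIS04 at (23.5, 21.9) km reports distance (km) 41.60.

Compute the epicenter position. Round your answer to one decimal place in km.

Circle about each station: (x + 45.7)² + (y − 17.5)² = 92.27²; (x + 30.1)² + (y + 1.0)² = 71.92²; (x − 23.5)² + (y − 21.9)² = 41.60².
Subtracting the SEIS02 equation from the SEIS03 and SEIS04 equations removes the quadratic terms:
31.2 x − 37.0 y = 1853.54
138.4 x + 8.8 y = 5420.31
Solving the 2×2 system: x ≈ 40.2, y ≈ -16.2 km.

x ≈ 40.2 km, y ≈ -16.2 km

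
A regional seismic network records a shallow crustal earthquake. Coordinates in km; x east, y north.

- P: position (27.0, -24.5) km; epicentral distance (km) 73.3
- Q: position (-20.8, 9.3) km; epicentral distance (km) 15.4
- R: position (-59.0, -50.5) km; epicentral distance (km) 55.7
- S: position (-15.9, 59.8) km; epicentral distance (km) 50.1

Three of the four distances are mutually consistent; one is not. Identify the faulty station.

Solve using three stations at a time. Using P, Q, S (subtract circle equations pairwise → linear system) gives (x, y) ≈ (-35.5, 13.7).
Distances from that point to each station vs reported:
  P: calculated 73.3 vs reported 73.3 → residual 0.0 km
  Q: calculated 15.4 vs reported 15.4 → residual 0.0 km
  R: calculated 68.4 vs reported 55.7 → residual 12.7 km
  S: calculated 50.1 vs reported 50.1 → residual 0.0 km
P, Q, S are mutually consistent (residuals ≈ 0); R is off by 12.7 km.

R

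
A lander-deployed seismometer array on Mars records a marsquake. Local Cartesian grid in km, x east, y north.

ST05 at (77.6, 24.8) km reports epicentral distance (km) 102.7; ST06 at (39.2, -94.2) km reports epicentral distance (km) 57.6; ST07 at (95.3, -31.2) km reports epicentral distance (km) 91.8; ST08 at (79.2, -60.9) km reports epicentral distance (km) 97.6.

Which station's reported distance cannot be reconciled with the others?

Solve using three stations at a time. Using ST05, ST06, ST07 (subtract circle equations pairwise → linear system) gives (x, y) ≈ (5.0, -47.9).
Distances from that point to each station vs reported:
  ST05: calculated 102.7 vs reported 102.7 → residual 0.0 km
  ST06: calculated 57.6 vs reported 57.6 → residual 0.0 km
  ST07: calculated 91.8 vs reported 91.8 → residual 0.0 km
  ST08: calculated 75.3 vs reported 97.6 → residual 22.3 km
ST05, ST06, ST07 are mutually consistent (residuals ≈ 0); ST08 is off by 22.3 km.

ST08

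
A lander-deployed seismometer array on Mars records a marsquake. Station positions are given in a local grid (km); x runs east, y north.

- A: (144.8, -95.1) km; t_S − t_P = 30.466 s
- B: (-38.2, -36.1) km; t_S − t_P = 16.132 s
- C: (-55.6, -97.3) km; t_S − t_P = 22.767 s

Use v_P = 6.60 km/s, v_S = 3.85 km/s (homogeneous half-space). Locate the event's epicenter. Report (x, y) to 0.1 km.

Distance from S−P lag: d = Δt · v_P v_S / (v_P − v_S) = Δt · (6.60·3.85)/(6.60−3.85) ≈ 9.2400·Δt.
So d_A = 281.51, d_B = 149.06, d_C = 210.37 km.
Circle about each station: (x − 144.8)² + (y + 95.1)² = 281.51²; (x + 38.2)² + (y + 36.1)² = 149.06²; (x + 55.6)² + (y + 97.3)² = 210.37².
Subtracting the A equation from the B and C equations removes the quadratic terms:
-366.0 x + 118.0 y = 29780.40
-400.8 x − 4.4 y = 17539.94
Solving the 2×2 system: x ≈ -45.0, y ≈ 112.8 km.
Check against A (with the unrounded x, y): √((x − 144.8)²+(y + 95.1)²) = 281.51 ≈ 281.51 km. ✓

-45.0 km east, 112.8 km north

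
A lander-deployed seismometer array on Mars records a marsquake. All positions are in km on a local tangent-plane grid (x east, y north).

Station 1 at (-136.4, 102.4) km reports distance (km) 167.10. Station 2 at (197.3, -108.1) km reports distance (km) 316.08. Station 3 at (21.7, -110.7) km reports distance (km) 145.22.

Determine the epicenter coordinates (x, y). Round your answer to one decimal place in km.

(-115.6, -63.4)

Circle about each station: (x + 136.4)² + (y − 102.4)² = 167.10²; (x − 197.3)² + (y + 108.1)² = 316.08²; (x − 21.7)² + (y + 110.7)² = 145.22².
Subtracting pairs of circle equations eliminates x²+y² and gives linear equations (the radical axes):
667.4 x − 421.0 y = -50461.98
316.2 x − 426.2 y = -9531.78
Solving the 2×2 system: x ≈ -115.6, y ≈ -63.4 km.
Check against Station 1 (with the unrounded x, y): √((x + 136.4)²+(y − 102.4)²) = 167.10 ≈ 167.10 km. ✓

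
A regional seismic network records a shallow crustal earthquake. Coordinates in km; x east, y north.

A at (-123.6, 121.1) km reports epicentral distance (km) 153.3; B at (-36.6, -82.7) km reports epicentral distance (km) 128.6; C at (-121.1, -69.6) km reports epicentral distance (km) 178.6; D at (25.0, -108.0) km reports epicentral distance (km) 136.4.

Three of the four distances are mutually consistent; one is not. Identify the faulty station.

Solve using three stations at a time. Using B, C, D (subtract circle equations pairwise → linear system) gives (x, y) ≈ (28.2, 28.4).
Distances from that point to each station vs reported:
  A: calculated 177.9 vs reported 153.3 → residual 24.6 km
  B: calculated 128.6 vs reported 128.6 → residual 0.0 km
  C: calculated 178.6 vs reported 178.6 → residual 0.0 km
  D: calculated 136.4 vs reported 136.4 → residual 0.0 km
B, C, D are mutually consistent (residuals ≈ 0); A is off by 24.6 km.

A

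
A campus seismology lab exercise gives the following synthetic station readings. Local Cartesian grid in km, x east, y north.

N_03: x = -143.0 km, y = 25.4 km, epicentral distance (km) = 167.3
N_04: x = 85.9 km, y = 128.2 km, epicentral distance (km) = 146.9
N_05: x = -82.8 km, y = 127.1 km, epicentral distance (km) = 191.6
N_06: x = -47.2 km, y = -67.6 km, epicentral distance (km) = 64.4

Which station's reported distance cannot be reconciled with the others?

N_04

Solve using three stations at a time. Using N_03, N_05, N_06 (subtract circle equations pairwise → linear system) gives (x, y) ≈ (11.0, -40.0).
Distances from that point to each station vs reported:
  N_03: calculated 167.3 vs reported 167.3 → residual 0.0 km
  N_04: calculated 184.1 vs reported 146.9 → residual 37.2 km
  N_05: calculated 191.6 vs reported 191.6 → residual 0.0 km
  N_06: calculated 64.4 vs reported 64.4 → residual 0.0 km
N_03, N_05, N_06 are mutually consistent (residuals ≈ 0); N_04 is off by 37.2 km.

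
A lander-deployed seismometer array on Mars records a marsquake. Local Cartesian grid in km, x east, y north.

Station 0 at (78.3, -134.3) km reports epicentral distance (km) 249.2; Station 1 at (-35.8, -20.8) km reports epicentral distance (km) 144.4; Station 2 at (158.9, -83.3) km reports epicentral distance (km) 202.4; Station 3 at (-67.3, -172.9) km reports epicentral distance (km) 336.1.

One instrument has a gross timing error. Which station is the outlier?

Solve using three stations at a time. Using Station 0, Station 2, Station 3 (subtract circle equations pairwise → linear system) gives (x, y) ≈ (109.6, 112.7).
Distances from that point to each station vs reported:
  Station 0: calculated 248.9 vs reported 249.2 → residual 0.3 km
  Station 1: calculated 197.4 vs reported 144.4 → residual 53.0 km
  Station 2: calculated 202.1 vs reported 202.4 → residual 0.3 km
  Station 3: calculated 335.9 vs reported 336.1 → residual 0.2 km
Station 0, Station 2, Station 3 are mutually consistent (residuals ≈ 0); Station 1 is off by 53.0 km.

Station 1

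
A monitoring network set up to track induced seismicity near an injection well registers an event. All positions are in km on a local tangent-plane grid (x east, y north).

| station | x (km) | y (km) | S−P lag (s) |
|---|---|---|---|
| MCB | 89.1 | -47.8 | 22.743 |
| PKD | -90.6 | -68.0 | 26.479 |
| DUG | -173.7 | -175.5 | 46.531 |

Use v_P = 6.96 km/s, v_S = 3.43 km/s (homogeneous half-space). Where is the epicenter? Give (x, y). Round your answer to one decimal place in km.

Distance from S−P lag: d = Δt · v_P v_S / (v_P − v_S) = Δt · (6.96·3.43)/(6.96−3.43) ≈ 6.7628·Δt.
So d_MCB = 153.81, d_PKD = 179.07, d_DUG = 314.68 km.
Circle about each station: (x − 89.1)² + (y + 47.8)² = 153.81²; (x + 90.6)² + (y + 68.0)² = 179.07²; (x + 173.7)² + (y + 175.5)² = 314.68².
Subtracting the MCB equation from the PKD and DUG equations removes the quadratic terms:
-359.4 x − 40.4 y = -5799.84
-525.6 x − 255.4 y = -24617.70
Solving the 2×2 system: x ≈ 6.9, y ≈ 82.2 km.

x ≈ 6.9 km, y ≈ 82.2 km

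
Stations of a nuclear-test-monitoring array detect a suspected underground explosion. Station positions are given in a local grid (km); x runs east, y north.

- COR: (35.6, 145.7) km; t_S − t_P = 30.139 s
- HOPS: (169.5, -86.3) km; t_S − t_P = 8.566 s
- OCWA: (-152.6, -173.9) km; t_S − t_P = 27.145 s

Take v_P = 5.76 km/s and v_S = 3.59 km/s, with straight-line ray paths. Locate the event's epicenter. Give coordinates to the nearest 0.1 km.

102.9 km east, -133.5 km north

Distance from S−P lag: d = Δt · v_P v_S / (v_P − v_S) = Δt · (5.76·3.59)/(5.76−3.59) ≈ 9.5292·Δt.
So d_COR = 287.20, d_HOPS = 81.63, d_OCWA = 258.67 km.
Circle about each station: (x − 35.6)² + (y − 145.7)² = 287.20²; (x − 169.5)² + (y + 86.3)² = 81.63²; (x + 152.6)² + (y + 173.9)² = 258.67².
Subtracting the COR equation from the HOPS and OCWA equations removes the quadratic terms:
267.8 x − 464.0 y = 89502.47
-376.4 x − 639.2 y = 46605.79
Solving the 2×2 system: x ≈ 102.9, y ≈ -133.5 km.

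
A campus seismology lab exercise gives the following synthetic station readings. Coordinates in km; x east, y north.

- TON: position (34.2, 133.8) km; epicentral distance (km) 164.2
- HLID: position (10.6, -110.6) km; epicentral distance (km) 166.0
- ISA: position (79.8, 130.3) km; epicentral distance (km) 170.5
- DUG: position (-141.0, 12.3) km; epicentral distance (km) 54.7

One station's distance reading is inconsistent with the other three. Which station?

ISA

Solve using three stations at a time. Using TON, HLID, DUG (subtract circle equations pairwise → linear system) gives (x, y) ≈ (-87.4, 23.4).
Distances from that point to each station vs reported:
  TON: calculated 164.2 vs reported 164.2 → residual 0.0 km
  HLID: calculated 166.0 vs reported 166.0 → residual 0.0 km
  ISA: calculated 198.4 vs reported 170.5 → residual 27.9 km
  DUG: calculated 54.8 vs reported 54.7 → residual 0.1 km
TON, HLID, DUG are mutually consistent (residuals ≈ 0); ISA is off by 27.9 km.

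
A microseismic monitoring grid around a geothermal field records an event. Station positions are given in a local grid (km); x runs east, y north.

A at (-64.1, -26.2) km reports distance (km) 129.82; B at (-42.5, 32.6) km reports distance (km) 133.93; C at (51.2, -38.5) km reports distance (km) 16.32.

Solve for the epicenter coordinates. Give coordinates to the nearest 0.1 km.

63.7 km east, -49.0 km north

Circle about each station: (x + 64.1)² + (y + 26.2)² = 129.82²; (x + 42.5)² + (y − 32.6)² = 133.93²; (x − 51.2)² + (y + 38.5)² = 16.32².
Subtracting pairs of circle equations eliminates x²+y² and gives linear equations (the radical axes):
43.2 x + 117.6 y = -3010.25
230.6 x − 24.6 y = 15895.33
Solving the 2×2 system: x ≈ 63.7, y ≈ -49.0 km.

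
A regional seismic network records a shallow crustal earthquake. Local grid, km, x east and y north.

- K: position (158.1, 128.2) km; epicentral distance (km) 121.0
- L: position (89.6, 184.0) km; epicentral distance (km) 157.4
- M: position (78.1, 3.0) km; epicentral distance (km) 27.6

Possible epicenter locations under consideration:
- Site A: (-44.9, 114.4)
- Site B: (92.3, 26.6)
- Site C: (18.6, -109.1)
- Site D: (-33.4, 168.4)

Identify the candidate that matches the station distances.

For each candidate, compare |candidate − station| to the reported distance:
Site A: residuals K 82.5, L 6.0, M 138.3 → max 138.3 km
Site B: residuals K 0.0, L 0.0, M 0.1 → max 0.1 km
Site C: residuals K 154.3, L 144.2, M 99.3 → max 154.3 km
Site D: residuals K 74.7, L 33.4, M 171.9 → max 171.9 km
Only Site B has all residuals ≈ 0.

Site B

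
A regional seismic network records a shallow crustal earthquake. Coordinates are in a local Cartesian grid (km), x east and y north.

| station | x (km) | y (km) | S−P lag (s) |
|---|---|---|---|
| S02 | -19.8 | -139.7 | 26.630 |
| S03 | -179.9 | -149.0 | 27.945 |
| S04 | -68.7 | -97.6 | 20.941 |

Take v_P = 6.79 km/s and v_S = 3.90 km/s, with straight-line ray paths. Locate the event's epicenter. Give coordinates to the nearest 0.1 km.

Distance from S−P lag: d = Δt · v_P v_S / (v_P − v_S) = Δt · (6.79·3.90)/(6.79−3.90) ≈ 9.1630·Δt.
So d_S02 = 244.01, d_S03 = 256.06, d_S04 = 191.88 km.
Circle about each station: (x + 19.8)² + (y + 139.7)² = 244.01²; (x + 179.9)² + (y + 149.0)² = 256.06²; (x + 68.7)² + (y + 97.6)² = 191.88².
Subtracting the S02 equation from the S03 and S04 equations removes the quadratic terms:
-320.2 x − 18.6 y = 28631.04
-97.8 x + 84.2 y = 17060.27
Solving the 2×2 system: x ≈ -94.8, y ≈ 92.5 km.

-94.8 km east, 92.5 km north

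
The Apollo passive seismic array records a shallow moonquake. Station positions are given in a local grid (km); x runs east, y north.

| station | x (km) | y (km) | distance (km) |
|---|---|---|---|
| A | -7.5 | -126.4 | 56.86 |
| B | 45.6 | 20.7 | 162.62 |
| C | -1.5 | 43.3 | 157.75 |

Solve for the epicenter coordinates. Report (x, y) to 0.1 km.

Circle about each station: (x + 7.5)² + (y + 126.4)² = 56.86²; (x − 45.6)² + (y − 20.7)² = 162.62²; (x + 1.5)² + (y − 43.3)² = 157.75².
Subtracting the A equation from the B and C equations removes the quadratic terms:
106.2 x + 294.2 y = -36737.56
12.0 x + 339.4 y = -35808.07
Solving the 2×2 system: x ≈ -59.5, y ≈ -103.4 km.
Check against A (with the unrounded x, y): √((x + 7.5)²+(y + 126.4)²) = 56.84 ≈ 56.86 km. ✓

x ≈ -59.5 km, y ≈ -103.4 km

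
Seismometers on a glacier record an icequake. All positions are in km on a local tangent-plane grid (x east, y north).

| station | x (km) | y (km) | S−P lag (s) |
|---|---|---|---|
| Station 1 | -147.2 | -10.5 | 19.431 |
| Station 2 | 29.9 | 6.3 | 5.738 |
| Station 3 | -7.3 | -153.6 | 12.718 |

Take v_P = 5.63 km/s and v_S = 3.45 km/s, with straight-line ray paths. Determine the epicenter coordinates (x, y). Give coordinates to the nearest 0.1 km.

Distance from S−P lag: d = Δt · v_P v_S / (v_P − v_S) = Δt · (5.63·3.45)/(5.63−3.45) ≈ 8.9099·Δt.
So d_Station 1 = 173.13, d_Station 2 = 51.12, d_Station 3 = 113.32 km.
Circle about each station: (x + 147.2)² + (y + 10.5)² = 173.13²; (x − 29.9)² + (y − 6.3)² = 51.12²; (x + 7.3)² + (y + 153.6)² = 113.32².
Subtracting the Station 1 equation from the Station 2 and Station 3 equations removes the quadratic terms:
354.2 x + 33.6 y = 6516.35
279.8 x − 286.2 y = 19000.73
Solving the 2×2 system: x ≈ 22.6, y ≈ -44.3 km.

(22.6, -44.3)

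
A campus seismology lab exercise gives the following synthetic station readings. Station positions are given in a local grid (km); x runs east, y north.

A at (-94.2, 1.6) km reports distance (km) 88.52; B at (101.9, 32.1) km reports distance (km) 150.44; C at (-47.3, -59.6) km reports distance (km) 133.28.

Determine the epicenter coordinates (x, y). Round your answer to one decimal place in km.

Circle about each station: (x + 94.2)² + (y − 1.6)² = 88.52²; (x − 101.9)² + (y − 32.1)² = 150.44²; (x + 47.3)² + (y + 59.6)² = 133.28².
Subtracting the A equation from the B and C equations removes the quadratic terms:
392.2 x + 61.0 y = -12258.58
93.8 x − 122.4 y = -13014.52
Solving the 2×2 system: x ≈ -42.7, y ≈ 73.6 km.
Check against A (with the unrounded x, y): √((x + 94.2)²+(y − 1.6)²) = 88.52 ≈ 88.52 km. ✓

(-42.7, 73.6)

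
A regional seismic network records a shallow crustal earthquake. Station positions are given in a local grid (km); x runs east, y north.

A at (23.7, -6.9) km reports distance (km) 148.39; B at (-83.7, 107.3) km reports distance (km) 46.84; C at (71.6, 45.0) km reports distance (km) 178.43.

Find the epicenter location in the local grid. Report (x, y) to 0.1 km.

-105.6 km east, 65.9 km north

Circle about each station: (x − 23.7)² + (y + 6.9)² = 148.39²; (x + 83.7)² + (y − 107.3)² = 46.84²; (x − 71.6)² + (y − 45.0)² = 178.43².
Subtracting the A equation from the B and C equations removes the quadratic terms:
-214.8 x + 228.4 y = 37735.29
95.8 x + 103.8 y = -3275.41
Solving the 2×2 system: x ≈ -105.6, y ≈ 65.9 km.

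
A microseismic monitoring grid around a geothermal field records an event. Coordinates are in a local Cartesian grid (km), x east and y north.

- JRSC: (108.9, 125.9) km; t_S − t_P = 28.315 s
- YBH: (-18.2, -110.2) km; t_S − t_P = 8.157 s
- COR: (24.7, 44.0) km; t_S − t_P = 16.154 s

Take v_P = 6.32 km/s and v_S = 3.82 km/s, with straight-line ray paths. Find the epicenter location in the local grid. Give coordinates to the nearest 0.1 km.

Distance from S−P lag: d = Δt · v_P v_S / (v_P − v_S) = Δt · (6.32·3.82)/(6.32−3.82) ≈ 9.6570·Δt.
So d_JRSC = 273.44, d_YBH = 78.77, d_COR = 156.00 km.
Circle about each station: (x − 108.9)² + (y − 125.9)² = 273.44²; (x + 18.2)² + (y + 110.2)² = 78.77²; (x − 24.7)² + (y − 44.0)² = 156.00².
Subtracting pairs of circle equations eliminates x²+y² and gives linear equations (the radical axes):
-254.2 x − 472.2 y = 53329.98
-168.4 x − 163.8 y = 25269.50
Solving the 2×2 system: x ≈ -84.4, y ≈ -67.5 km.

x ≈ -84.4 km, y ≈ -67.5 km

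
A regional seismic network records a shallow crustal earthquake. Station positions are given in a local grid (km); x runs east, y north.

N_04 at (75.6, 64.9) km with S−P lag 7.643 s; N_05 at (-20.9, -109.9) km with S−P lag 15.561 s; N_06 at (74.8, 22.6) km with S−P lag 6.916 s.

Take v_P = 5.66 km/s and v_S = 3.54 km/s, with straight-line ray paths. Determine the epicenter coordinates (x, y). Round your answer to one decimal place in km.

Distance from S−P lag: d = Δt · v_P v_S / (v_P − v_S) = Δt · (5.66·3.54)/(5.66−3.54) ≈ 9.4511·Δt.
So d_N_04 = 72.24, d_N_05 = 147.07, d_N_06 = 65.36 km.
Circle about each station: (x − 75.6)² + (y − 64.9)² = 72.24²; (x + 20.9)² + (y + 109.9)² = 147.07²; (x − 74.8)² + (y − 22.6)² = 65.36².
Subtracting the N_04 equation from the N_05 and N_06 equations removes the quadratic terms:
-193.0 x − 349.6 y = -13823.52
-1.6 x − 84.6 y = -2874.88
Solving the 2×2 system: x ≈ 10.4, y ≈ 33.8 km.

(10.4, 33.8)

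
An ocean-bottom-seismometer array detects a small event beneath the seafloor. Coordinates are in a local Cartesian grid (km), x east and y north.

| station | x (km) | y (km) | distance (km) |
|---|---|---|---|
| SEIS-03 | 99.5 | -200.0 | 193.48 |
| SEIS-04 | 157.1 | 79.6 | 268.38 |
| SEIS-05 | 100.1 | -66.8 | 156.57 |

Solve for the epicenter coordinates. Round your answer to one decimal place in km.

Circle about each station: (x − 99.5)² + (y + 200.0)² = 193.48²; (x − 157.1)² + (y − 79.6)² = 268.38²; (x − 100.1)² + (y + 66.8)² = 156.57².
Subtracting pairs of circle equations eliminates x²+y² and gives linear equations (the radical axes):
115.2 x + 559.2 y = -53476.99
1.2 x + 266.4 y = -22497.65
Solving the 2×2 system: x ≈ -55.5, y ≈ -84.2 km.

(-55.5, -84.2)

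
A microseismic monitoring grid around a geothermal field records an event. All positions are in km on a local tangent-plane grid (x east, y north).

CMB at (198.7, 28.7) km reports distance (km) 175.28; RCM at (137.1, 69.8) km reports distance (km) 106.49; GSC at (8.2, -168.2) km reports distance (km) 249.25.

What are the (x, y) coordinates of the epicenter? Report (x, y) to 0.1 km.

(31.1, 80.0)

Circle about each station: (x − 198.7)² + (y − 28.7)² = 175.28²; (x − 137.1)² + (y − 69.8)² = 106.49²; (x − 8.2)² + (y + 168.2)² = 249.25².
Subtracting pairs of circle equations eliminates x²+y² and gives linear equations (the radical axes):
-123.2 x + 82.2 y = 2746.03
-381.0 x − 393.8 y = -43349.38
Solving the 2×2 system: x ≈ 31.1, y ≈ 80.0 km.
Check against CMB (with the unrounded x, y): √((x − 198.7)²+(y − 28.7)²) = 175.29 ≈ 175.28 km. ✓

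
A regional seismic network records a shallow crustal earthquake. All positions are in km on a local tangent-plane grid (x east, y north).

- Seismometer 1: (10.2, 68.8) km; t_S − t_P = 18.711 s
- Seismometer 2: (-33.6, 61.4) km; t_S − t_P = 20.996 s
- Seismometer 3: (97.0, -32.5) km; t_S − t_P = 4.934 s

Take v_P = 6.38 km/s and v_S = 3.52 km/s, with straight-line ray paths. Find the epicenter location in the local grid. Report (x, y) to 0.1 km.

Distance from S−P lag: d = Δt · v_P v_S / (v_P − v_S) = Δt · (6.38·3.52)/(6.38−3.52) ≈ 7.8523·Δt.
So d_Seismometer 1 = 146.92, d_Seismometer 2 = 164.87, d_Seismometer 3 = 38.74 km.
Circle about each station: (x − 10.2)² + (y − 68.8)² = 146.92²; (x + 33.6)² + (y − 61.4)² = 164.87²; (x − 97.0)² + (y + 32.5)² = 38.74².
Subtracting the Seismometer 1 equation from the Seismometer 2 and Seismometer 3 equations removes the quadratic terms:
-87.6 x − 14.8 y = -5535.19
173.6 x − 202.6 y = 25712.47
Solving the 2×2 system: x ≈ 73.9, y ≈ -63.6 km.

x ≈ 73.9 km, y ≈ -63.6 km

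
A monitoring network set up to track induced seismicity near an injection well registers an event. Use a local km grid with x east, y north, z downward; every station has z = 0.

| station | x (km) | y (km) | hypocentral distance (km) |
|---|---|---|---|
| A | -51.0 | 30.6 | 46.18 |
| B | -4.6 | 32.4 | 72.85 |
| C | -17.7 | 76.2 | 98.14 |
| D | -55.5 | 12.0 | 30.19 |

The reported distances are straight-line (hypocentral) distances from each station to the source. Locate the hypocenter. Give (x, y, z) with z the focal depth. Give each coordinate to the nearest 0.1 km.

(-60.4, -9.8, 20.3)

Each station gives a sphere (x−x_i)² + (y−y_i)² + z² = d_i² (stations at z=0).
Subtracting the A sphere from B and C: z² cancels, leaving linear equations in x and y:
92.8 x + 3.6 y = -5640.97
66.6 x + 91.2 y = -4916.50
Solving: x ≈ -60.406, y ≈ -9.796 km (keep extra digits for the depth step; rounded: -60.4, -9.8).
Then from the A sphere: z² = 46.18² − (x + 51.0)² − (y − 30.6)² with x = -60.406, y = -9.796, so z ≈ 20.305 ≈ 20.3 km.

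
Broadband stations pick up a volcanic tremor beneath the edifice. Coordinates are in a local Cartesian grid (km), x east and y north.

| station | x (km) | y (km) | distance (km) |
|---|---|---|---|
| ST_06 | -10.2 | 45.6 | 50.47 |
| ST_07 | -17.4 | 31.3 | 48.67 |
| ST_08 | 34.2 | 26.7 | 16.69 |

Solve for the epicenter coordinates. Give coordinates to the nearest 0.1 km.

(27.1, 11.6)

Circle about each station: (x + 10.2)² + (y − 45.6)² = 50.47²; (x + 17.4)² + (y − 31.3)² = 48.67²; (x − 34.2)² + (y − 26.7)² = 16.69².
Subtracting the ST_06 equation from the ST_07 and ST_08 equations removes the quadratic terms:
-14.4 x − 28.6 y = -722.50
88.8 x − 37.8 y = 1967.79
Solving the 2×2 system: x ≈ 27.1, y ≈ 11.6 km.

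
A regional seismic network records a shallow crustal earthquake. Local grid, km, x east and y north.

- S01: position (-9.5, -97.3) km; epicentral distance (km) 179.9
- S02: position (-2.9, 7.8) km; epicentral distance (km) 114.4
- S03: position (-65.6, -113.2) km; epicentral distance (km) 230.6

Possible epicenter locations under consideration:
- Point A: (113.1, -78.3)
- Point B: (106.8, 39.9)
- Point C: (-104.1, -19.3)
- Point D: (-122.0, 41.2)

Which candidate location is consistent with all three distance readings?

For each candidate, compare |candidate − station| to the reported distance:
Point A: residuals S01 55.8, S02 30.1, S03 48.5 → max 55.8 km
Point B: residuals S01 0.0, S02 0.1, S03 0.0 → max 0.1 km
Point C: residuals S01 57.3, S02 9.6, S03 129.1 → max 129.1 km
Point D: residuals S01 1.5, S02 9.3, S03 66.2 → max 66.2 km
Only Point B has all residuals ≈ 0.

Point B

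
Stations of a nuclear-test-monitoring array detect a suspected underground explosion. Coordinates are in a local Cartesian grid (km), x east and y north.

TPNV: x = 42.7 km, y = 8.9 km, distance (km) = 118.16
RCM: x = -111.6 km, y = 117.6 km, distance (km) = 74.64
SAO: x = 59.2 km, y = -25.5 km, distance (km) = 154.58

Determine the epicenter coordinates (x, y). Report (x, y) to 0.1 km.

Circle about each station: (x − 42.7)² + (y − 8.9)² = 118.16²; (x + 111.6)² + (y − 117.6)² = 74.64²; (x − 59.2)² + (y + 25.5)² = 154.58².
Subtracting pairs of circle equations eliminates x²+y² and gives linear equations (the radical axes):
-308.6 x + 217.4 y = 32772.48
33.0 x − 68.8 y = -7680.80
Solving the 2×2 system: x ≈ -41.6, y ≈ 91.7 km.

(-41.6, 91.7)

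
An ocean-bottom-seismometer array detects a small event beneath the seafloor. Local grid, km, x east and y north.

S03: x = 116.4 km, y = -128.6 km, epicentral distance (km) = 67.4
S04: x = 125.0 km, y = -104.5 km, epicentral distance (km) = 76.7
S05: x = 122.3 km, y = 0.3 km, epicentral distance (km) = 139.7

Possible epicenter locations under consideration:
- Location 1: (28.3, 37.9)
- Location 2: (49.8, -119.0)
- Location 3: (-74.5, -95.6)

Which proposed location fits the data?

For each candidate, compare |candidate − station| to the reported distance:
Location 1: residuals S03 121.0, S04 95.4, S05 38.5 → max 121.0 km
Location 2: residuals S03 0.1, S04 0.1, S05 0.1 → max 0.1 km
Location 3: residuals S03 126.3, S04 123.0, S05 79.2 → max 126.3 km
Only Location 2 has all residuals ≈ 0.

Location 2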